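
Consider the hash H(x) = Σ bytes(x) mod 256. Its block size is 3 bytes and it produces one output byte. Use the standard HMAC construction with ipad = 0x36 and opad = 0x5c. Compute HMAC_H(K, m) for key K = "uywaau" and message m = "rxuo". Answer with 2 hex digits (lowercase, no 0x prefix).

5c

Key "uywaau" = 75 79 77 61 61 75 is 6 bytes > B = 3, so hash it first: H(key) = 9c, then zero-pad to 3 bytes: K' = 9c 00 00.
K' ⊕ ipad = aa 36 36.  K' ⊕ opad = c0 5c 5c.
Inner input = (K'⊕ipad) ∥ m = aa 36 36 ∥ 72 78 75 6f.
Inner hash: sum = 170+54+54+114+120+117+111 = 740; mod 256 = 228 → e4.
Outer input = (K'⊕opad) ∥ inner = c0 5c 5c ∥ e4.
Outer hash (tag): sum = 192+92+92+228 = 604; mod 256 = 92 → 5c.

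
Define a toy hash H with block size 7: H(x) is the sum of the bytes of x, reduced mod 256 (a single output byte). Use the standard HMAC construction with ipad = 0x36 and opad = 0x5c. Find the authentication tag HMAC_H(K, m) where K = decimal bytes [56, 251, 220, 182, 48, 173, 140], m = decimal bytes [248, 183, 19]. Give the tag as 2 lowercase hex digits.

Key decimal bytes [56, 251, 220, 182, 48, 173, 140] = 38 fb dc b6 30 ad 8c is exactly B = 7 bytes: K' = 38 fb dc b6 30 ad 8c.
K' ⊕ ipad = 0e cd ea 80 06 9b ba.  K' ⊕ opad = 64 a7 80 ea 6c f1 d0.
Inner input = (K'⊕ipad) ∥ m = 0e cd ea 80 06 9b ba ∥ f8 b7 13.
Inner hash: sum = 14+205+234+128+6+155+186+248+183+19 = 1378; mod 256 = 98 → 62.
Outer input = (K'⊕opad) ∥ inner = 64 a7 80 ea 6c f1 d0 ∥ 62.
Outer hash (tag): sum = 100+167+128+234+108+241+208+98 = 1284; mod 256 = 4 → 04.

04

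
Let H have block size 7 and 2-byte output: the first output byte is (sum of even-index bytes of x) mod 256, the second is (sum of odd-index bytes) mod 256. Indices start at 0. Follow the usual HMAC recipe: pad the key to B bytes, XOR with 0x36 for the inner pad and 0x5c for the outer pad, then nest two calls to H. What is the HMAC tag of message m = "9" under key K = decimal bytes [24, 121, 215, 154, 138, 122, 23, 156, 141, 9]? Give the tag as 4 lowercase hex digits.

Key decimal bytes [24, 121, 215, 154, 138, 122, 23, 156, 141, 9] = 18 79 d7 9a 8a 7a 17 9c 8d 09 is 10 bytes > B = 7, so hash it first: H(key) = 1d 32, then zero-pad to 7 bytes: K' = 1d 32 00 00 00 00 00.
K' ⊕ ipad = 2b 04 36 36 36 36 36.  K' ⊕ opad = 41 6e 5c 5c 5c 5c 5c.
Inner input = (K'⊕ipad) ∥ m = 2b 04 36 36 36 36 36 ∥ 39.
Inner hash: even-index sum = 205 mod 256 = 205; odd-index sum = 169 mod 256 = 169 → cd a9.
Outer input = (K'⊕opad) ∥ inner = 41 6e 5c 5c 5c 5c 5c ∥ cd a9.
Outer hash (tag): even-index sum = 510 mod 256 = 254; odd-index sum = 499 mod 256 = 243 → fe f3.

fef3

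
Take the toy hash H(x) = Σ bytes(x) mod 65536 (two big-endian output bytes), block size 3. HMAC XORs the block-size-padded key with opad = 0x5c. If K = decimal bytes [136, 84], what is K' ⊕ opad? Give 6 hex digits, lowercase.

d4085c

Key decimal bytes [136, 84] = 88 54 is 2 bytes ≤ B = 3; zero-pad to 3 bytes: K' = 88 54 00.
XOR each byte with 0x5c: 88⊕5c=d4, 54⊕5c=08, 00⊕5c=5c.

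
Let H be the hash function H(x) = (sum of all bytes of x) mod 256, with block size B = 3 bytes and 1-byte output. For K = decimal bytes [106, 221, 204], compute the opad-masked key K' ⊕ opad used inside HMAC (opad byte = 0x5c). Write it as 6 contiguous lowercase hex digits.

368190

Key decimal bytes [106, 221, 204] = 6a dd cc is exactly B = 3 bytes: K' = 6a dd cc.
XOR each byte with 0x5c: 6a⊕5c=36, dd⊕5c=81, cc⊕5c=90.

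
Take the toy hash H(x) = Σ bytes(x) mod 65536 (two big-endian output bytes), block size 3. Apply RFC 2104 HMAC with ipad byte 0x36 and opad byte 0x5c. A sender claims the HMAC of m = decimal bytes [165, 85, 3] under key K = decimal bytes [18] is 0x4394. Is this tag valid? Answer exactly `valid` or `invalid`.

invalid

Key decimal bytes [18] = 12 is 1 byte ≤ B = 3; zero-pad to 3 bytes: K' = 12 00 00.
K' ⊕ ipad = 24 36 36; K' ⊕ opad = 4e 5c 5c.
Inner hash: sum = 36+54+54+165+85+3 = 397 → 01 8d.
Outer hash (recomputed tag): sum = 78+92+92+1+141 = 404 → 01 94.
Recomputed tag = 0194; claimed = 4394 → mismatch.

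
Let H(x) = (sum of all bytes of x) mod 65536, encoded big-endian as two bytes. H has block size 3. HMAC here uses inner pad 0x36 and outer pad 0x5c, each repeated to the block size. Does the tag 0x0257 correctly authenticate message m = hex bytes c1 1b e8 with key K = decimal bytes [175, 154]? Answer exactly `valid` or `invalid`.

Key decimal bytes [175, 154] = af 9a is 2 bytes ≤ B = 3; zero-pad to 3 bytes: K' = af 9a 00.
K' ⊕ ipad = 99 ac 36; K' ⊕ opad = f3 c6 5c.
Inner hash: sum = 153+172+54+193+27+232 = 831 → 03 3f.
Outer hash (recomputed tag): sum = 243+198+92+3+63 = 599 → 02 57.
Recomputed tag = 0257; claimed = 0257 → match.

valid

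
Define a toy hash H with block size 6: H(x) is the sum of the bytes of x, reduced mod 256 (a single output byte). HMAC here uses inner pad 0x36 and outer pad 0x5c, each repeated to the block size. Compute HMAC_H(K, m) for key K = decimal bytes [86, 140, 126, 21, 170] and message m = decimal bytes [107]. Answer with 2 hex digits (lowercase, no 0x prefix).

59

Key decimal bytes [86, 140, 126, 21, 170] = 56 8c 7e 15 aa is 5 bytes ≤ B = 6; zero-pad to 6 bytes: K' = 56 8c 7e 15 aa 00.
K' ⊕ ipad = 60 ba 48 23 9c 36.  K' ⊕ opad = 0a d0 22 49 f6 5c.
Inner input = (K'⊕ipad) ∥ m = 60 ba 48 23 9c 36 ∥ 6b.
Inner hash: sum = 96+186+72+35+156+54+107 = 706; mod 256 = 194 → c2.
Outer input = (K'⊕opad) ∥ inner = 0a d0 22 49 f6 5c ∥ c2.
Outer hash (tag): sum = 10+208+34+73+246+92+194 = 857; mod 256 = 89 → 59.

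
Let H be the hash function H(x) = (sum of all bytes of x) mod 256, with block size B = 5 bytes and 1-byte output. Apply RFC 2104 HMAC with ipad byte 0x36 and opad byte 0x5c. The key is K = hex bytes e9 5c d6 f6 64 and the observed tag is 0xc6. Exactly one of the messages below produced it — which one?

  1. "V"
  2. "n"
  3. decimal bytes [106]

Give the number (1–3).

Key hex bytes e9 5c d6 f6 64 is exactly B = 5 bytes: K' = e9 5c d6 f6 64.
K' ⊕ ipad = df 6a e0 c0 52; K' ⊕ opad = b5 00 8a aa 38.
m1: inner = H(df 6a e0 c0 52 56) = 91; tag = H(b5 00 8a aa 38 91) = b2
m2: inner = H(df 6a e0 c0 52 6e) = a9; tag = H(b5 00 8a aa 38 a9) = ca
m3: inner = H(df 6a e0 c0 52 6a) = a5; tag = H(b5 00 8a aa 38 a5) = c6 ← matches

3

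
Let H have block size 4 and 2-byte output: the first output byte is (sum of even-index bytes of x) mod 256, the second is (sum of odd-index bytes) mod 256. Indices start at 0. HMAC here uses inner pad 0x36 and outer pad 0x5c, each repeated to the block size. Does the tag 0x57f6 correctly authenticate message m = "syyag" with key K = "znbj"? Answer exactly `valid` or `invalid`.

valid

Key "znbj" = 7a 6e 62 6a is exactly B = 4 bytes: K' = 7a 6e 62 6a.
K' ⊕ ipad = 4c 58 54 5c; K' ⊕ opad = 26 32 3e 36.
Inner hash: even-index sum = 499 mod 256 = 243; odd-index sum = 398 mod 256 = 142 → f3 8e.
Outer hash (recomputed tag): even-index sum = 343 mod 256 = 87; odd-index sum = 246 mod 256 = 246 → 57 f6.
Recomputed tag = 57f6; claimed = 57f6 → match.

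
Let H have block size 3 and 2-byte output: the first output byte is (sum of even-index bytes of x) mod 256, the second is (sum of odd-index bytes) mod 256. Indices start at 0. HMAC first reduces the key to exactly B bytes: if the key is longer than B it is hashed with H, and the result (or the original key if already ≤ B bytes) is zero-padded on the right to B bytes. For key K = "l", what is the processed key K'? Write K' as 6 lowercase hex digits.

Key "l" = 6c is 1 byte ≤ B = 3; zero-pad to 3 bytes: K' = 6c 00 00.

6c0000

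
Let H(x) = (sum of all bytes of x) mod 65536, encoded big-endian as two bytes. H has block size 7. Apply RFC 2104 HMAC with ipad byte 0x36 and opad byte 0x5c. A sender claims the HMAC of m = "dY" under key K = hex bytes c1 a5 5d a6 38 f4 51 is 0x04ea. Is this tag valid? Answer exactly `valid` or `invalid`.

invalid

Key hex bytes c1 a5 5d a6 38 f4 51 is exactly B = 7 bytes: K' = c1 a5 5d a6 38 f4 51.
K' ⊕ ipad = f7 93 6b 90 0e c2 67; K' ⊕ opad = 9d f9 01 fa 64 a8 0d.
Inner hash: sum = 247+147+107+144+14+194+103+100+89 = 1145 → 04 79.
Outer hash (recomputed tag): sum = 157+249+1+250+100+168+13+4+121 = 1063 → 04 27.
Recomputed tag = 0427; claimed = 04ea → mismatch.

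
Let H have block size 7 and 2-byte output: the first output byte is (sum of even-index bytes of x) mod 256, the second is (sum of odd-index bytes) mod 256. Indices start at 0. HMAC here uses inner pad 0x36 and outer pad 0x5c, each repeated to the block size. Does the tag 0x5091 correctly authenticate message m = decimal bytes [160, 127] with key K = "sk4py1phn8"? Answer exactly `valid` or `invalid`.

invalid

Key "sk4py1phn8" = 73 6b 34 70 79 31 70 68 6e 38 is 10 bytes > B = 7, so hash it first: H(key) = fe ac, then zero-pad to 7 bytes: K' = fe ac 00 00 00 00 00.
K' ⊕ ipad = c8 9a 36 36 36 36 36; K' ⊕ opad = a2 f0 5c 5c 5c 5c 5c.
Inner hash: even-index sum = 489 mod 256 = 233; odd-index sum = 422 mod 256 = 166 → e9 a6.
Outer hash (recomputed tag): even-index sum = 604 mod 256 = 92; odd-index sum = 657 mod 256 = 145 → 5c 91.
Recomputed tag = 5c91; claimed = 5091 → mismatch.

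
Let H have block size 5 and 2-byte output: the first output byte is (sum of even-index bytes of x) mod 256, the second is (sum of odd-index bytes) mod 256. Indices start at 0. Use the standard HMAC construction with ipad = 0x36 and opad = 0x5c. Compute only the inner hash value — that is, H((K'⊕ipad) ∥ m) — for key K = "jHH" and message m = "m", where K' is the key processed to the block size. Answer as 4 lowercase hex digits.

Key "jHH" = 6a 48 48 is 3 bytes ≤ B = 5; zero-pad to 5 bytes: K' = 6a 48 48 00 00.
K' ⊕ ipad = 5c 7e 7e 36 36.
Inner input = 5c 7e 7e 36 36 ∥ 6d.
Inner hash: even-index sum = 272 mod 256 = 16; odd-index sum = 289 mod 256 = 33 → 10 21.

1021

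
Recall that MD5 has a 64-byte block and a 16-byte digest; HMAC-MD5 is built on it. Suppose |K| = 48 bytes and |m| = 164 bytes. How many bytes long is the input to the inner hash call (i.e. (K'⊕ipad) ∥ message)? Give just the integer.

228

Key is 48 ≤ 64 bytes, zero-padded: |K'| = 64.
Inner input = (K'⊕ipad) ∥ m → 64 + 164 = 228 bytes.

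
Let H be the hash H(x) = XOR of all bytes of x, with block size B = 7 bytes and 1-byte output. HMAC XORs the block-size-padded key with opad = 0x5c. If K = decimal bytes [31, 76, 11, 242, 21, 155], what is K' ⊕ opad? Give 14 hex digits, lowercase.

431057ae49c75c

Key decimal bytes [31, 76, 11, 242, 21, 155] = 1f 4c 0b f2 15 9b is 6 bytes ≤ B = 7; zero-pad to 7 bytes: K' = 1f 4c 0b f2 15 9b 00.
XOR each byte with 0x5c: 1f⊕5c=43, 4c⊕5c=10, 0b⊕5c=57, f2⊕5c=ae, 15⊕5c=49, 9b⊕5c=c7, 00⊕5c=5c.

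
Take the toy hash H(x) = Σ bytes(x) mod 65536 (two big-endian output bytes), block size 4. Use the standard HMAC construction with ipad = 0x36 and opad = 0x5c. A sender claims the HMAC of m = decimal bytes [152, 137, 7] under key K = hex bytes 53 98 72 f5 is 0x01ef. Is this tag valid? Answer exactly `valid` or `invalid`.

Key hex bytes 53 98 72 f5 is exactly B = 4 bytes: K' = 53 98 72 f5.
K' ⊕ ipad = 65 ae 44 c3; K' ⊕ opad = 0f c4 2e a9.
Inner hash: sum = 101+174+68+195+152+137+7 = 834 → 03 42.
Outer hash (recomputed tag): sum = 15+196+46+169+3+66 = 495 → 01 ef.
Recomputed tag = 01ef; claimed = 01ef → match.

valid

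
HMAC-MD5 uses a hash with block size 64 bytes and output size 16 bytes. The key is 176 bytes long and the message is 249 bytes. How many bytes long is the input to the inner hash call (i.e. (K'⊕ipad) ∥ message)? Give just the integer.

313

Key is 176 > 64 bytes, so it is hashed to 16 bytes then zero-padded to 64: |K'| = 64.
Inner input = (K'⊕ipad) ∥ m → 64 + 249 = 313 bytes.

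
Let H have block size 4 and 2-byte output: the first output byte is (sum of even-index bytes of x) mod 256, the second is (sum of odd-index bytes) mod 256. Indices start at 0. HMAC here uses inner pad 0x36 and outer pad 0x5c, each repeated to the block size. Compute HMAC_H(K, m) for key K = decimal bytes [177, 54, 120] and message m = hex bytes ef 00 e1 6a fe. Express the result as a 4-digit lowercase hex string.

b466

Key decimal bytes [177, 54, 120] = b1 36 78 is 3 bytes ≤ B = 4; zero-pad to 4 bytes: K' = b1 36 78 00.
K' ⊕ ipad = 87 00 4e 36.  K' ⊕ opad = ed 6a 24 5c.
Inner input = (K'⊕ipad) ∥ m = 87 00 4e 36 ∥ ef 00 e1 6a fe.
Inner hash: even-index sum = 931 mod 256 = 163; odd-index sum = 160 mod 256 = 160 → a3 a0.
Outer input = (K'⊕opad) ∥ inner = ed 6a 24 5c ∥ a3 a0.
Outer hash (tag): even-index sum = 436 mod 256 = 180; odd-index sum = 358 mod 256 = 102 → b4 66.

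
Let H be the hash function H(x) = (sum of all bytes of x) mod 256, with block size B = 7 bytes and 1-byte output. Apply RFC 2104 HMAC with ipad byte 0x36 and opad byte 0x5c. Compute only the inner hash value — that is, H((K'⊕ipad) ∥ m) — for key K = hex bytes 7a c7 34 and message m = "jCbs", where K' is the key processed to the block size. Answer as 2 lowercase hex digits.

99

Key hex bytes 7a c7 34 is 3 bytes ≤ B = 7; zero-pad to 7 bytes: K' = 7a c7 34 00 00 00 00.
K' ⊕ ipad = 4c f1 02 36 36 36 36.
Inner input = 4c f1 02 36 36 36 36 ∥ 6a 43 62 73.
Inner hash: sum = 76+241+2+54+54+54+54+106+67+98+115 = 921; mod 256 = 153 → 99.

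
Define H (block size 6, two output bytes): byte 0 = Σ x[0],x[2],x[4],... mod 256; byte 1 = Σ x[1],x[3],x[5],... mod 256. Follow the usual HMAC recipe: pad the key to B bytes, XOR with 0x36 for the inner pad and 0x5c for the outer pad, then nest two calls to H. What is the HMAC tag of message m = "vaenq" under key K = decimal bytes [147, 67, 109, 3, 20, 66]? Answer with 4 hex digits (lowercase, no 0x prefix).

b689

Key decimal bytes [147, 67, 109, 3, 20, 66] = 93 43 6d 03 14 42 is exactly B = 6 bytes: K' = 93 43 6d 03 14 42.
K' ⊕ ipad = a5 75 5b 35 22 74.  K' ⊕ opad = cf 1f 31 5f 48 1e.
Inner input = (K'⊕ipad) ∥ m = a5 75 5b 35 22 74 ∥ 76 61 65 6e 71.
Inner hash: even-index sum = 622 mod 256 = 110; odd-index sum = 493 mod 256 = 237 → 6e ed.
Outer input = (K'⊕opad) ∥ inner = cf 1f 31 5f 48 1e ∥ 6e ed.
Outer hash (tag): even-index sum = 438 mod 256 = 182; odd-index sum = 393 mod 256 = 137 → b6 89.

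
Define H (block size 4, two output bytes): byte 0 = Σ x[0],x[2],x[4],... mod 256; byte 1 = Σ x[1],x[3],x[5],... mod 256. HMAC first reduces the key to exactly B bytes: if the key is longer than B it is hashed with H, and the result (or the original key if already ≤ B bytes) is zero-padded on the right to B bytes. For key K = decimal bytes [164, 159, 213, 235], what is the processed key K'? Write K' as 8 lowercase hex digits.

a49fd5eb

Key decimal bytes [164, 159, 213, 235] = a4 9f d5 eb is exactly B = 4 bytes: K' = a4 9f d5 eb.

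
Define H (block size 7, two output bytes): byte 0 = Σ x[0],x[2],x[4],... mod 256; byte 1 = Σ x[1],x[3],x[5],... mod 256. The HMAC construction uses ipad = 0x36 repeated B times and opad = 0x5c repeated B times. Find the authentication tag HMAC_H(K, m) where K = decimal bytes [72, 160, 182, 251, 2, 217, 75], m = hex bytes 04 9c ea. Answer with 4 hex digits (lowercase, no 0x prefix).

Key decimal bytes [72, 160, 182, 251, 2, 217, 75] = 48 a0 b6 fb 02 d9 4b is exactly B = 7 bytes: K' = 48 a0 b6 fb 02 d9 4b.
K' ⊕ ipad = 7e 96 80 cd 34 ef 7d.  K' ⊕ opad = 14 fc ea a7 5e 85 17.
Inner input = (K'⊕ipad) ∥ m = 7e 96 80 cd 34 ef 7d ∥ 04 9c ea.
Inner hash: even-index sum = 587 mod 256 = 75; odd-index sum = 832 mod 256 = 64 → 4b 40.
Outer input = (K'⊕opad) ∥ inner = 14 fc ea a7 5e 85 17 ∥ 4b 40.
Outer hash (tag): even-index sum = 435 mod 256 = 179; odd-index sum = 627 mod 256 = 115 → b3 73.

b373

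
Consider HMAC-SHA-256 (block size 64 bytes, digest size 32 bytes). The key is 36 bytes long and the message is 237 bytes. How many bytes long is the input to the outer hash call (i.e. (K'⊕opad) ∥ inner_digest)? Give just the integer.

Key is 36 ≤ 64 bytes, zero-padded: |K'| = 64.
Outer input = (K'⊕opad) ∥ H(inner) → 64 + 32 = 96 bytes.

96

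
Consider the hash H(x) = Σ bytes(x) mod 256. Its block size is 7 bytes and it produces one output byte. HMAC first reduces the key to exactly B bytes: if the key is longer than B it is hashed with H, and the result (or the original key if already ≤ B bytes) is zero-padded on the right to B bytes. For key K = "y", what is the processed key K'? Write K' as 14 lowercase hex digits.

79000000000000

Key "y" = 79 is 1 byte ≤ B = 7; zero-pad to 7 bytes: K' = 79 00 00 00 00 00 00.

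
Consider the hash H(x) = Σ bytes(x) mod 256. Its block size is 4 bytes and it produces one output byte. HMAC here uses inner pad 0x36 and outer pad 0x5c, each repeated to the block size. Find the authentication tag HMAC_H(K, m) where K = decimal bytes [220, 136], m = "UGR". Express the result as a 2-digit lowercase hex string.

Key decimal bytes [220, 136] = dc 88 is 2 bytes ≤ B = 4; zero-pad to 4 bytes: K' = dc 88 00 00.
K' ⊕ ipad = ea be 36 36.  K' ⊕ opad = 80 d4 5c 5c.
Inner input = (K'⊕ipad) ∥ m = ea be 36 36 ∥ 55 47 52.
Inner hash: sum = 234+190+54+54+85+71+82 = 770; mod 256 = 2 → 02.
Outer input = (K'⊕opad) ∥ inner = 80 d4 5c 5c ∥ 02.
Outer hash (tag): sum = 128+212+92+92+2 = 526; mod 256 = 14 → 0e.

0e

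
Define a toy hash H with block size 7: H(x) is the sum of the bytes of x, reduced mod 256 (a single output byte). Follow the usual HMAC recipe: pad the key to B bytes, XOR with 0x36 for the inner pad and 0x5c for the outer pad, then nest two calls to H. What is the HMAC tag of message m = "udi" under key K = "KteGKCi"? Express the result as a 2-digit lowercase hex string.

14

Key "KteGKCi" = 4b 74 65 47 4b 43 69 is exactly B = 7 bytes: K' = 4b 74 65 47 4b 43 69.
K' ⊕ ipad = 7d 42 53 71 7d 75 5f.  K' ⊕ opad = 17 28 39 1b 17 1f 35.
Inner input = (K'⊕ipad) ∥ m = 7d 42 53 71 7d 75 5f ∥ 75 64 69.
Inner hash: sum = 125+66+83+113+125+117+95+117+100+105 = 1046; mod 256 = 22 → 16.
Outer input = (K'⊕opad) ∥ inner = 17 28 39 1b 17 1f 35 ∥ 16.
Outer hash (tag): sum = 23+40+57+27+23+31+53+22 = 276; mod 256 = 20 → 14.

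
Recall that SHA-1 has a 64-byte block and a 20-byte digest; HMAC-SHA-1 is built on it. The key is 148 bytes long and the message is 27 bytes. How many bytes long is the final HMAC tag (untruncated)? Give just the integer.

20

The tag is one SHA-1 digest: 20 bytes.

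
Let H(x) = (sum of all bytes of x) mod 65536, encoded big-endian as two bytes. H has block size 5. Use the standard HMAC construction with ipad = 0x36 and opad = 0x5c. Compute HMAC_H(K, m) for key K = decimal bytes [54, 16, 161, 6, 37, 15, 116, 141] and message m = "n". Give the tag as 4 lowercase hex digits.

Key decimal bytes [54, 16, 161, 6, 37, 15, 116, 141] = 36 10 a1 06 25 0f 74 8d is 8 bytes > B = 5, so hash it first: H(key) = 02 22, then zero-pad to 5 bytes: K' = 02 22 00 00 00.
K' ⊕ ipad = 34 14 36 36 36.  K' ⊕ opad = 5e 7e 5c 5c 5c.
Inner input = (K'⊕ipad) ∥ m = 34 14 36 36 36 ∥ 6e.
Inner hash: sum = 52+20+54+54+54+110 = 344 → 01 58.
Outer input = (K'⊕opad) ∥ inner = 5e 7e 5c 5c 5c ∥ 01 58.
Outer hash (tag): sum = 94+126+92+92+92+1+88 = 585 → 02 49.

0249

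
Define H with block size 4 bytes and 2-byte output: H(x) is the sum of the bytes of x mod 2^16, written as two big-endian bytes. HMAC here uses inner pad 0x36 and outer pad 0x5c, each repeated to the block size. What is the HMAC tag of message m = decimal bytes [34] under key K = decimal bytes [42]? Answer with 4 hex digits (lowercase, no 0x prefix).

Key decimal bytes [42] = 2a is 1 byte ≤ B = 4; zero-pad to 4 bytes: K' = 2a 00 00 00.
K' ⊕ ipad = 1c 36 36 36.  K' ⊕ opad = 76 5c 5c 5c.
Inner input = (K'⊕ipad) ∥ m = 1c 36 36 36 ∥ 22.
Inner hash: sum = 28+54+54+54+34 = 224 → 00 e0.
Outer input = (K'⊕opad) ∥ inner = 76 5c 5c 5c ∥ 00 e0.
Outer hash (tag): sum = 118+92+92+92+0+224 = 618 → 02 6a.

026a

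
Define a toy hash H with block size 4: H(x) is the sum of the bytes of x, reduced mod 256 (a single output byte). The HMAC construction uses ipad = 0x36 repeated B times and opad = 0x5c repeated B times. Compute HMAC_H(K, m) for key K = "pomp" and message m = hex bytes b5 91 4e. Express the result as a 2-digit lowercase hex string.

Key "pomp" = 70 6f 6d 70 is exactly B = 4 bytes: K' = 70 6f 6d 70.
K' ⊕ ipad = 46 59 5b 46.  K' ⊕ opad = 2c 33 31 2c.
Inner input = (K'⊕ipad) ∥ m = 46 59 5b 46 ∥ b5 91 4e.
Inner hash: sum = 70+89+91+70+181+145+78 = 724; mod 256 = 212 → d4.
Outer input = (K'⊕opad) ∥ inner = 2c 33 31 2c ∥ d4.
Outer hash (tag): sum = 44+51+49+44+212 = 400; mod 256 = 144 → 90.

90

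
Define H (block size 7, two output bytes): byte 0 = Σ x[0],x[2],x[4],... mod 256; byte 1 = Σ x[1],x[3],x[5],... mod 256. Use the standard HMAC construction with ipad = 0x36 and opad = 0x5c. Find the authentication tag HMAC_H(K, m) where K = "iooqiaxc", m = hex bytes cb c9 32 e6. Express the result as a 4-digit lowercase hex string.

f490

Key "iooqiaxc" = 69 6f 6f 71 69 61 78 63 is 8 bytes > B = 7, so hash it first: H(key) = b9 a4, then zero-pad to 7 bytes: K' = b9 a4 00 00 00 00 00.
K' ⊕ ipad = 8f 92 36 36 36 36 36.  K' ⊕ opad = e5 f8 5c 5c 5c 5c 5c.
Inner input = (K'⊕ipad) ∥ m = 8f 92 36 36 36 36 36 ∥ cb c9 32 e6.
Inner hash: even-index sum = 736 mod 256 = 224; odd-index sum = 507 mod 256 = 251 → e0 fb.
Outer input = (K'⊕opad) ∥ inner = e5 f8 5c 5c 5c 5c 5c ∥ e0 fb.
Outer hash (tag): even-index sum = 756 mod 256 = 244; odd-index sum = 656 mod 256 = 144 → f4 90.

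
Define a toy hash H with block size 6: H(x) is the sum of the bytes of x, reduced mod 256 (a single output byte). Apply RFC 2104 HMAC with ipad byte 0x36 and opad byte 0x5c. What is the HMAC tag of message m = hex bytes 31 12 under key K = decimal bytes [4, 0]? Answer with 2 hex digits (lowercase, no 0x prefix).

Key decimal bytes [4, 0] = 04 00 is 2 bytes ≤ B = 6; zero-pad to 6 bytes: K' = 04 00 00 00 00 00.
K' ⊕ ipad = 32 36 36 36 36 36.  K' ⊕ opad = 58 5c 5c 5c 5c 5c.
Inner input = (K'⊕ipad) ∥ m = 32 36 36 36 36 36 ∥ 31 12.
Inner hash: sum = 50+54+54+54+54+54+49+18 = 387; mod 256 = 131 → 83.
Outer input = (K'⊕opad) ∥ inner = 58 5c 5c 5c 5c 5c ∥ 83.
Outer hash (tag): sum = 88+92+92+92+92+92+131 = 679; mod 256 = 167 → a7.

a7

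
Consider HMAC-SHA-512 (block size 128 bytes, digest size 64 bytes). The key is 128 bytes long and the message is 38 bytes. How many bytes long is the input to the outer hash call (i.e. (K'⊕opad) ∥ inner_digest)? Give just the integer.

192

Key is 128 ≤ 128 bytes, zero-padded: |K'| = 128.
Outer input = (K'⊕opad) ∥ H(inner) → 128 + 64 = 192 bytes.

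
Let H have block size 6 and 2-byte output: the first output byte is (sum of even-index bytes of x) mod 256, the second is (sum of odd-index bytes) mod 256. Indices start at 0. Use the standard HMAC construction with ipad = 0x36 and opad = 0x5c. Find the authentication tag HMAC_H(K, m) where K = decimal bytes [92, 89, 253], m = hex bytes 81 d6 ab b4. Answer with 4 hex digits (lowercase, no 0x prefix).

9422

Key decimal bytes [92, 89, 253] = 5c 59 fd is 3 bytes ≤ B = 6; zero-pad to 6 bytes: K' = 5c 59 fd 00 00 00.
K' ⊕ ipad = 6a 6f cb 36 36 36.  K' ⊕ opad = 00 05 a1 5c 5c 5c.
Inner input = (K'⊕ipad) ∥ m = 6a 6f cb 36 36 36 ∥ 81 d6 ab b4.
Inner hash: even-index sum = 663 mod 256 = 151; odd-index sum = 613 mod 256 = 101 → 97 65.
Outer input = (K'⊕opad) ∥ inner = 00 05 a1 5c 5c 5c ∥ 97 65.
Outer hash (tag): even-index sum = 404 mod 256 = 148; odd-index sum = 290 mod 256 = 34 → 94 22.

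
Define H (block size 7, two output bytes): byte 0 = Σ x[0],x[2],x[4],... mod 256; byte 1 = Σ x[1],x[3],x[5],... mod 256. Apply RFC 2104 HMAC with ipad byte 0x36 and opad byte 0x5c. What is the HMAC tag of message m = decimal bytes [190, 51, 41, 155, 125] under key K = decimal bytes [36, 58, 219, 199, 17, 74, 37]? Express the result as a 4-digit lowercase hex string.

a21e

Key decimal bytes [36, 58, 219, 199, 17, 74, 37] = 24 3a db c7 11 4a 25 is exactly B = 7 bytes: K' = 24 3a db c7 11 4a 25.
K' ⊕ ipad = 12 0c ed f1 27 7c 13.  K' ⊕ opad = 78 66 87 9b 4d 16 79.
Inner input = (K'⊕ipad) ∥ m = 12 0c ed f1 27 7c 13 ∥ be 33 29 9b 7d.
Inner hash: even-index sum = 519 mod 256 = 7; odd-index sum = 733 mod 256 = 221 → 07 dd.
Outer input = (K'⊕opad) ∥ inner = 78 66 87 9b 4d 16 79 ∥ 07 dd.
Outer hash (tag): even-index sum = 674 mod 256 = 162; odd-index sum = 286 mod 256 = 30 → a2 1e.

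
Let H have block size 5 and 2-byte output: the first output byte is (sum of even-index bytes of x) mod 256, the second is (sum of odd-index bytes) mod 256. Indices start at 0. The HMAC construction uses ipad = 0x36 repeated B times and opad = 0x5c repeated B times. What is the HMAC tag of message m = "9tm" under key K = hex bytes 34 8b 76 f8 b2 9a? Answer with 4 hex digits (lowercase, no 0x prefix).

Key hex bytes 34 8b 76 f8 b2 9a is 6 bytes > B = 5, so hash it first: H(key) = 5c 1d, then zero-pad to 5 bytes: K' = 5c 1d 00 00 00.
K' ⊕ ipad = 6a 2b 36 36 36.  K' ⊕ opad = 00 41 5c 5c 5c.
Inner input = (K'⊕ipad) ∥ m = 6a 2b 36 36 36 ∥ 39 74 6d.
Inner hash: even-index sum = 330 mod 256 = 74; odd-index sum = 263 mod 256 = 7 → 4a 07.
Outer input = (K'⊕opad) ∥ inner = 00 41 5c 5c 5c ∥ 4a 07.
Outer hash (tag): even-index sum = 191 mod 256 = 191; odd-index sum = 231 mod 256 = 231 → bf e7.

bfe7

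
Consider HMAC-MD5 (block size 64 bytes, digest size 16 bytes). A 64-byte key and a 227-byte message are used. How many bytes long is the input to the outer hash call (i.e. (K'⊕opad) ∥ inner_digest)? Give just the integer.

80

Key is 64 ≤ 64 bytes, zero-padded: |K'| = 64.
Outer input = (K'⊕opad) ∥ H(inner) → 64 + 16 = 80 bytes.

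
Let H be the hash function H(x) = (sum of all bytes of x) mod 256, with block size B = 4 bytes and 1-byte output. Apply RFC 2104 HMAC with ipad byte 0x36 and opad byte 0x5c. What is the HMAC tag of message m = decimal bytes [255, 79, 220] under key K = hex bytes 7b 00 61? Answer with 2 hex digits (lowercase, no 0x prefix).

Key hex bytes 7b 00 61 is 3 bytes ≤ B = 4; zero-pad to 4 bytes: K' = 7b 00 61 00.
K' ⊕ ipad = 4d 36 57 36.  K' ⊕ opad = 27 5c 3d 5c.
Inner input = (K'⊕ipad) ∥ m = 4d 36 57 36 ∥ ff 4f dc.
Inner hash: sum = 77+54+87+54+255+79+220 = 826; mod 256 = 58 → 3a.
Outer input = (K'⊕opad) ∥ inner = 27 5c 3d 5c ∥ 3a.
Outer hash (tag): sum = 39+92+61+92+58 = 342; mod 256 = 86 → 56.

56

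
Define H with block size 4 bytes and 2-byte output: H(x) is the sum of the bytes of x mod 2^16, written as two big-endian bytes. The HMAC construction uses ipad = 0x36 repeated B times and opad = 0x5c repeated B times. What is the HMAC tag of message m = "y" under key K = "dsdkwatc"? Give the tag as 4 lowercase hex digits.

019e

Key "dsdkwatc" = 64 73 64 6b 77 61 74 63 is 8 bytes > B = 4, so hash it first: H(key) = 03 55, then zero-pad to 4 bytes: K' = 03 55 00 00.
K' ⊕ ipad = 35 63 36 36.  K' ⊕ opad = 5f 09 5c 5c.
Inner input = (K'⊕ipad) ∥ m = 35 63 36 36 ∥ 79.
Inner hash: sum = 53+99+54+54+121 = 381 → 01 7d.
Outer input = (K'⊕opad) ∥ inner = 5f 09 5c 5c ∥ 01 7d.
Outer hash (tag): sum = 95+9+92+92+1+125 = 414 → 01 9e.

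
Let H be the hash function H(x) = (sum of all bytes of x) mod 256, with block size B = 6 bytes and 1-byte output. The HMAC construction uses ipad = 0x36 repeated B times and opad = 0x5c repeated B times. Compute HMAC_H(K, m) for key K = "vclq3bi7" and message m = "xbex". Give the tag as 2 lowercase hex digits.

Key "vclq3bi7" = 76 63 6c 71 33 62 69 37 is 8 bytes > B = 6, so hash it first: H(key) = eb, then zero-pad to 6 bytes: K' = eb 00 00 00 00 00.
K' ⊕ ipad = dd 36 36 36 36 36.  K' ⊕ opad = b7 5c 5c 5c 5c 5c.
Inner input = (K'⊕ipad) ∥ m = dd 36 36 36 36 36 ∥ 78 62 65 78.
Inner hash: sum = 221+54+54+54+54+54+120+98+101+120 = 930; mod 256 = 162 → a2.
Outer input = (K'⊕opad) ∥ inner = b7 5c 5c 5c 5c 5c ∥ a2.
Outer hash (tag): sum = 183+92+92+92+92+92+162 = 805; mod 256 = 37 → 25.

25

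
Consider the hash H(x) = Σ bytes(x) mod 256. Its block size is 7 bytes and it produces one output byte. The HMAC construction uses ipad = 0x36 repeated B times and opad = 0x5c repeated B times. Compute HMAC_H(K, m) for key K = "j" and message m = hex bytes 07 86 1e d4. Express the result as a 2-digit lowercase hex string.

7d

Key "j" = 6a is 1 byte ≤ B = 7; zero-pad to 7 bytes: K' = 6a 00 00 00 00 00 00.
K' ⊕ ipad = 5c 36 36 36 36 36 36.  K' ⊕ opad = 36 5c 5c 5c 5c 5c 5c.
Inner input = (K'⊕ipad) ∥ m = 5c 36 36 36 36 36 36 ∥ 07 86 1e d4.
Inner hash: sum = 92+54+54+54+54+54+54+7+134+30+212 = 799; mod 256 = 31 → 1f.
Outer input = (K'⊕opad) ∥ inner = 36 5c 5c 5c 5c 5c 5c ∥ 1f.
Outer hash (tag): sum = 54+92+92+92+92+92+92+31 = 637; mod 256 = 125 → 7d.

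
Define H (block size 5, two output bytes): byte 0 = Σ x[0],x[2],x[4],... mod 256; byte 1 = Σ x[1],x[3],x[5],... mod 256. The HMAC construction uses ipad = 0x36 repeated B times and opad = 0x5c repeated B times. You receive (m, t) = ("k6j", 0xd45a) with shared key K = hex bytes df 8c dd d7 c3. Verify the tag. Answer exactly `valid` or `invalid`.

invalid

Key hex bytes df 8c dd d7 c3 is exactly B = 5 bytes: K' = df 8c dd d7 c3.
K' ⊕ ipad = e9 ba eb e1 f5; K' ⊕ opad = 83 d0 81 8b 9f.
Inner hash: even-index sum = 767 mod 256 = 255; odd-index sum = 624 mod 256 = 112 → ff 70.
Outer hash (recomputed tag): even-index sum = 531 mod 256 = 19; odd-index sum = 602 mod 256 = 90 → 13 5a.
Recomputed tag = 135a; claimed = d45a → mismatch.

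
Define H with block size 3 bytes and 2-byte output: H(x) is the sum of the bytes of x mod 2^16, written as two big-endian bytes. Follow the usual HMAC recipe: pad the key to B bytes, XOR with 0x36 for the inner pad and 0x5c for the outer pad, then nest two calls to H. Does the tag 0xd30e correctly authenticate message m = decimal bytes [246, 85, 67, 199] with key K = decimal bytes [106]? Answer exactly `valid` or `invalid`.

invalid

Key decimal bytes [106] = 6a is 1 byte ≤ B = 3; zero-pad to 3 bytes: K' = 6a 00 00.
K' ⊕ ipad = 5c 36 36; K' ⊕ opad = 36 5c 5c.
Inner hash: sum = 92+54+54+246+85+67+199 = 797 → 03 1d.
Outer hash (recomputed tag): sum = 54+92+92+3+29 = 270 → 01 0e.
Recomputed tag = 010e; claimed = d30e → mismatch.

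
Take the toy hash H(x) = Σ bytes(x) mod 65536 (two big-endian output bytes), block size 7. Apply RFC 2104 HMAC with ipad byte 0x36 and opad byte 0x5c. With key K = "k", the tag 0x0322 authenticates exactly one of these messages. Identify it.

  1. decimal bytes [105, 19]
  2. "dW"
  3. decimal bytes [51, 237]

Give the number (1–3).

Key "k" = 6b is 1 byte ≤ B = 7; zero-pad to 7 bytes: K' = 6b 00 00 00 00 00 00.
K' ⊕ ipad = 5d 36 36 36 36 36 36; K' ⊕ opad = 37 5c 5c 5c 5c 5c 5c.
m1: inner = H(5d 36 36 36 36 36 36 69 13) = 02 1d; tag = H(37 5c 5c 5c 5c 5c 5c 02 1d) = 027e
m2: inner = H(5d 36 36 36 36 36 36 64 57) = 02 5c; tag = H(37 5c 5c 5c 5c 5c 5c 02 5c) = 02bd
m3: inner = H(5d 36 36 36 36 36 36 33 ed) = 02 c1; tag = H(37 5c 5c 5c 5c 5c 5c 02 c1) = 0322 ← matches

3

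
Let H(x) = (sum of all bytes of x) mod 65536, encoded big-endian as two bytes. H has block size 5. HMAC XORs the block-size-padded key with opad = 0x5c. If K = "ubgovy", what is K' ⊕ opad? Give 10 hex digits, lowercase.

5ec05c5c5c

Key "ubgovy" = 75 62 67 6f 76 79 is 6 bytes > B = 5, so hash it first: H(key) = 02 9c, then zero-pad to 5 bytes: K' = 02 9c 00 00 00.
XOR each byte with 0x5c: 02⊕5c=5e, 9c⊕5c=c0, 00⊕5c=5c, 00⊕5c=5c, 00⊕5c=5c.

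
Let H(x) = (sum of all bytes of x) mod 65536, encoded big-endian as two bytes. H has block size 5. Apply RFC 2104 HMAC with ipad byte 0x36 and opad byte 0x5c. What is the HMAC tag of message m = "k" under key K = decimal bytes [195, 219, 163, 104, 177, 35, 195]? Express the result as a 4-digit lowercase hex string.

Key decimal bytes [195, 219, 163, 104, 177, 35, 195] = c3 db a3 68 b1 23 c3 is 7 bytes > B = 5, so hash it first: H(key) = 04 40, then zero-pad to 5 bytes: K' = 04 40 00 00 00.
K' ⊕ ipad = 32 76 36 36 36.  K' ⊕ opad = 58 1c 5c 5c 5c.
Inner input = (K'⊕ipad) ∥ m = 32 76 36 36 36 ∥ 6b.
Inner hash: sum = 50+118+54+54+54+107 = 437 → 01 b5.
Outer input = (K'⊕opad) ∥ inner = 58 1c 5c 5c 5c ∥ 01 b5.
Outer hash (tag): sum = 88+28+92+92+92+1+181 = 574 → 02 3e.

023e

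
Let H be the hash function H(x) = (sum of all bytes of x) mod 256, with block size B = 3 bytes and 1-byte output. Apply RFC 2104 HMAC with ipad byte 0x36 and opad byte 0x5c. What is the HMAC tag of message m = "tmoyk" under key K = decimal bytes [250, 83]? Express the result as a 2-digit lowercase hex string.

ac

Key decimal bytes [250, 83] = fa 53 is 2 bytes ≤ B = 3; zero-pad to 3 bytes: K' = fa 53 00.
K' ⊕ ipad = cc 65 36.  K' ⊕ opad = a6 0f 5c.
Inner input = (K'⊕ipad) ∥ m = cc 65 36 ∥ 74 6d 6f 79 6b.
Inner hash: sum = 204+101+54+116+109+111+121+107 = 923; mod 256 = 155 → 9b.
Outer input = (K'⊕opad) ∥ inner = a6 0f 5c ∥ 9b.
Outer hash (tag): sum = 166+15+92+155 = 428; mod 256 = 172 → ac.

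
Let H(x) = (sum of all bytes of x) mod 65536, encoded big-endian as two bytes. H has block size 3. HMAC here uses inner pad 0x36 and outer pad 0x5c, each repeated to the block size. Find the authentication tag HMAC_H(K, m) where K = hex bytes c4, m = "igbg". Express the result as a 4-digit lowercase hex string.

0249

Key hex bytes c4 is 1 byte ≤ B = 3; zero-pad to 3 bytes: K' = c4 00 00.
K' ⊕ ipad = f2 36 36.  K' ⊕ opad = 98 5c 5c.
Inner input = (K'⊕ipad) ∥ m = f2 36 36 ∥ 69 67 62 67.
Inner hash: sum = 242+54+54+105+103+98+103 = 759 → 02 f7.
Outer input = (K'⊕opad) ∥ inner = 98 5c 5c ∥ 02 f7.
Outer hash (tag): sum = 152+92+92+2+247 = 585 → 02 49.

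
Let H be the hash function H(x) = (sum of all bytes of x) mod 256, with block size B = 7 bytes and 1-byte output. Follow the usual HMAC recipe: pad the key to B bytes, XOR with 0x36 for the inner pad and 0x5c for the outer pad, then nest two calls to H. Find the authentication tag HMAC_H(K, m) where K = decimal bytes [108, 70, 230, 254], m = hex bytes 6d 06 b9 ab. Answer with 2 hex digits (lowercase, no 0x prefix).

Key decimal bytes [108, 70, 230, 254] = 6c 46 e6 fe is 4 bytes ≤ B = 7; zero-pad to 7 bytes: K' = 6c 46 e6 fe 00 00 00.
K' ⊕ ipad = 5a 70 d0 c8 36 36 36.  K' ⊕ opad = 30 1a ba a2 5c 5c 5c.
Inner input = (K'⊕ipad) ∥ m = 5a 70 d0 c8 36 36 36 ∥ 6d 06 b9 ab.
Inner hash: sum = 90+112+208+200+54+54+54+109+6+185+171 = 1243; mod 256 = 219 → db.
Outer input = (K'⊕opad) ∥ inner = 30 1a ba a2 5c 5c 5c ∥ db.
Outer hash (tag): sum = 48+26+186+162+92+92+92+219 = 917; mod 256 = 149 → 95.

95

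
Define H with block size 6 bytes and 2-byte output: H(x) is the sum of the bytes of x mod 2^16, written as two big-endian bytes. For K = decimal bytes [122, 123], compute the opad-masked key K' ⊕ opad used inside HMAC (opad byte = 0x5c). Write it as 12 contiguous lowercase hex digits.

Key decimal bytes [122, 123] = 7a 7b is 2 bytes ≤ B = 6; zero-pad to 6 bytes: K' = 7a 7b 00 00 00 00.
XOR each byte with 0x5c: 7a⊕5c=26, 7b⊕5c=27, 00⊕5c=5c, 00⊕5c=5c, 00⊕5c=5c, 00⊕5c=5c.

26275c5c5c5c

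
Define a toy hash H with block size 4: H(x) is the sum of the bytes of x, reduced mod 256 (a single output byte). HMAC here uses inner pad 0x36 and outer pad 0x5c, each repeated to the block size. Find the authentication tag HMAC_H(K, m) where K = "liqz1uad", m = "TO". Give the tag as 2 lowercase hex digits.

Key "liqz1uad" = 6c 69 71 7a 31 75 61 64 is 8 bytes > B = 4, so hash it first: H(key) = 2b, then zero-pad to 4 bytes: K' = 2b 00 00 00.
K' ⊕ ipad = 1d 36 36 36.  K' ⊕ opad = 77 5c 5c 5c.
Inner input = (K'⊕ipad) ∥ m = 1d 36 36 36 ∥ 54 4f.
Inner hash: sum = 29+54+54+54+84+79 = 354; mod 256 = 98 → 62.
Outer input = (K'⊕opad) ∥ inner = 77 5c 5c 5c ∥ 62.
Outer hash (tag): sum = 119+92+92+92+98 = 493; mod 256 = 237 → ed.

ed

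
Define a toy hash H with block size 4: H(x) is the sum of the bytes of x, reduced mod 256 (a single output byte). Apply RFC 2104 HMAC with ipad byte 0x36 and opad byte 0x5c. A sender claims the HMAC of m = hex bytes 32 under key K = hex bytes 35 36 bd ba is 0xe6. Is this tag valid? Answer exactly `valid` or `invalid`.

Key hex bytes 35 36 bd ba is exactly B = 4 bytes: K' = 35 36 bd ba.
K' ⊕ ipad = 03 00 8b 8c; K' ⊕ opad = 69 6a e1 e6.
Inner hash: sum = 3+0+139+140+50 = 332; mod 256 = 76 → 4c.
Outer hash (recomputed tag): sum = 105+106+225+230+76 = 742; mod 256 = 230 → e6.
Recomputed tag = e6; claimed = e6 → match.

valid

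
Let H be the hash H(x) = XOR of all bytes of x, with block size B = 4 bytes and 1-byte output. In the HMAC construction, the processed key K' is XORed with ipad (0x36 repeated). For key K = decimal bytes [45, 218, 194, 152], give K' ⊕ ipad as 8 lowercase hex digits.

1becf4ae

Key decimal bytes [45, 218, 194, 152] = 2d da c2 98 is exactly B = 4 bytes: K' = 2d da c2 98.
XOR each byte with 0x36: 2d⊕36=1b, da⊕36=ec, c2⊕36=f4, 98⊕36=ae.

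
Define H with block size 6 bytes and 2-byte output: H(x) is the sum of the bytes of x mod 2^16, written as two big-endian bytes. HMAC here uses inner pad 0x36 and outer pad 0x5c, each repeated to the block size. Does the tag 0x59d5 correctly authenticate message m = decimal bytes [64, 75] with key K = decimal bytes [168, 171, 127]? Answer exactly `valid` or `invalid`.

Key decimal bytes [168, 171, 127] = a8 ab 7f is 3 bytes ≤ B = 6; zero-pad to 6 bytes: K' = a8 ab 7f 00 00 00.
K' ⊕ ipad = 9e 9d 49 36 36 36; K' ⊕ opad = f4 f7 23 5c 5c 5c.
Inner hash: sum = 158+157+73+54+54+54+64+75 = 689 → 02 b1.
Outer hash (recomputed tag): sum = 244+247+35+92+92+92+2+177 = 981 → 03 d5.
Recomputed tag = 03d5; claimed = 59d5 → mismatch.

invalid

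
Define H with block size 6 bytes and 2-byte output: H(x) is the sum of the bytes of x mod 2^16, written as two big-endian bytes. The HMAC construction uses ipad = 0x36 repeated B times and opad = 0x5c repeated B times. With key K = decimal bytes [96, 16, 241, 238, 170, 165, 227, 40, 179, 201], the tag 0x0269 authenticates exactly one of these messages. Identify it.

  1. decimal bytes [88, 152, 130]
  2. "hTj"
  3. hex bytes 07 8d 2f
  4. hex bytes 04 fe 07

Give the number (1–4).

4

Key decimal bytes [96, 16, 241, 238, 170, 165, 227, 40, 179, 201] = 60 10 f1 ee aa a5 e3 28 b3 c9 is 10 bytes > B = 6, so hash it first: H(key) = 06 25, then zero-pad to 6 bytes: K' = 06 25 00 00 00 00.
K' ⊕ ipad = 30 13 36 36 36 36; K' ⊕ opad = 5a 79 5c 5c 5c 5c.
m1: inner = H(30 13 36 36 36 36 58 98 82) = 02 8d; tag = H(5a 79 5c 5c 5c 5c 02 8d) = 02d2
m2: inner = H(30 13 36 36 36 36 68 54 6a) = 02 41; tag = H(5a 79 5c 5c 5c 5c 02 41) = 0286
m3: inner = H(30 13 36 36 36 36 07 8d 2f) = 01 de; tag = H(5a 79 5c 5c 5c 5c 01 de) = 0322
m4: inner = H(30 13 36 36 36 36 04 fe 07) = 02 24; tag = H(5a 79 5c 5c 5c 5c 02 24) = 0269 ← matches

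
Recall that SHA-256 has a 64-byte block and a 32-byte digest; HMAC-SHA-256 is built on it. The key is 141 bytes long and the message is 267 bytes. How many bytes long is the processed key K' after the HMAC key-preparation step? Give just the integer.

Key is 141 > 64 bytes, so it is hashed to 32 bytes then zero-padded to 64: |K'| = 64.

64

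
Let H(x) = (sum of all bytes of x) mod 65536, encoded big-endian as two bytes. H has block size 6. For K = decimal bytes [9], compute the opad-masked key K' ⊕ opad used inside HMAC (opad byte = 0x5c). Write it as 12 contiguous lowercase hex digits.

555c5c5c5c5c

Key decimal bytes [9] = 09 is 1 byte ≤ B = 6; zero-pad to 6 bytes: K' = 09 00 00 00 00 00.
XOR each byte with 0x5c: 09⊕5c=55, 00⊕5c=5c, 00⊕5c=5c, 00⊕5c=5c, 00⊕5c=5c, 00⊕5c=5c.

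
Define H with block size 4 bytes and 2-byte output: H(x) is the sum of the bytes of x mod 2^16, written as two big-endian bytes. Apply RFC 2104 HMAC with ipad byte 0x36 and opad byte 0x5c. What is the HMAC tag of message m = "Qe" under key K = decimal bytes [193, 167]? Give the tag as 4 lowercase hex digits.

Key decimal bytes [193, 167] = c1 a7 is 2 bytes ≤ B = 4; zero-pad to 4 bytes: K' = c1 a7 00 00.
K' ⊕ ipad = f7 91 36 36.  K' ⊕ opad = 9d fb 5c 5c.
Inner input = (K'⊕ipad) ∥ m = f7 91 36 36 ∥ 51 65.
Inner hash: sum = 247+145+54+54+81+101 = 682 → 02 aa.
Outer input = (K'⊕opad) ∥ inner = 9d fb 5c 5c ∥ 02 aa.
Outer hash (tag): sum = 157+251+92+92+2+170 = 764 → 02 fc.

02fc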